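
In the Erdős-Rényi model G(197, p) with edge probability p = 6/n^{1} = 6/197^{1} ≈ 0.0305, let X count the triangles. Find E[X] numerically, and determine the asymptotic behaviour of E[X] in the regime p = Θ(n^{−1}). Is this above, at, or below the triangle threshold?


Number of potential triangles: C(197, 3) = 1254890.
Each occurs with probability p³ ≈ (0.0305)³ ≈ 2.82524e-05.
By linearity: E[X] = C(197, 3)·p³ ≈ 1254890 · 2.82524e-05 ≈ 35.454.
Here α = 1, so p = 6/n is exactly at the triangle threshold p ~ 1/n. Asymptotically E[X] → c³/6 = 6³/6 = 36 ≈ 36.000, a bounded constant. In this regime the triangle count is asymptotically Poisson(c³/6).

E[X] ≈ 35.454; in regime p = Θ(1/n^{1}) E[X] stays bounded (at the triangle threshold p ~ 1/n).


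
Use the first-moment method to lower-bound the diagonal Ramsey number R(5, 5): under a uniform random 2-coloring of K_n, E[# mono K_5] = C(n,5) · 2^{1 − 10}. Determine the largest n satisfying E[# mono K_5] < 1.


We need C(n, 5) · 2^{1 − 10} < 1, i.e. C(n, 5) < 2^{10 − 1} = 512.
Check values of n near the boundary:
  n = 9: C(9, 5) = 126; 126 < 512? YES
  n = 10: C(10, 5) = 252; 252 < 512? YES
  n = 11: C(11, 5) = 462; 462 < 512? YES
  n = 12: C(12, 5) = 792; 792 < 512? NO
The largest n with C(n, 5) < 512 is n = 11 (where E[X] = 231/256 ≈ 0.902344). Hence R(5, 5) > 11, i.e. R(5, 5) ≥ 12.

Largest n = 11; hence R(5, 5) > 11.


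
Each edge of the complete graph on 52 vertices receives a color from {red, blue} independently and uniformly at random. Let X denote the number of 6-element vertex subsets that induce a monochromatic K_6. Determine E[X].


Let X = Σ_S X_S over the C(52, 6) = 20358520 subsets S of size 6, where X_S = 1 if the K_6 on S is monochromatic.
For a fixed S, the K_6 on S has C(6, 2) = 15 edges. P[all 15 edges red] = (1/2)^15, and likewise for blue, so P[monochromatic] = 2·(1/2)^15 = 2^{1 − 15} = 1/16384.
By linearity of expectation: E[X] = C(52, 6) · 2^{1 − 15} = 20358520 · 1/16384 = 2544815/2048.
Numerically: E[X] ≈ 1242.585449.

E[X] = C(52,6)·2^(1−C(6,2)) = 2544815/2048 ≈ 1242.585449.


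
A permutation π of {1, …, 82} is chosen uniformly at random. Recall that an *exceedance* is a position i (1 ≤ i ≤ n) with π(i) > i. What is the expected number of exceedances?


Write X = Σ_{i=1}^{82} X_i, where X_i = 1_{π(i) > i}.
For each fixed i, π(i) is uniform over {1, …, 82} (marginal of a uniform permutation), so P[π(i) > i] = (n − i)/n. Summing: Σ_{i=1}^{82} (n − i)/n = (0 + 1 + … + 81)/82 = 82(82 − 1)/(2·82) = (82 − 1)/2.
Hence E[X] = Σ_{i=1}^{82} (82 − i)/82 = 81/2 ≈ 40.50000.

E[X] = 81/2 = 40.50000.


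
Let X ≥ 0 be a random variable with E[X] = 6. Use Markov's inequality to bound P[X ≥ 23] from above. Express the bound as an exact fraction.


μ = E[X] = 6, a = 23.
Markov: P[X ≥ 23] ≤ μ/a = (6)/23 = 6/23.
Numerically: ≈ 0.261.
(Since a = 23 > μ = 6.000, the bound 6/23 is < 1 and informative.)

P[X ≥ 23] ≤ 6/23 ≈ 0.261.


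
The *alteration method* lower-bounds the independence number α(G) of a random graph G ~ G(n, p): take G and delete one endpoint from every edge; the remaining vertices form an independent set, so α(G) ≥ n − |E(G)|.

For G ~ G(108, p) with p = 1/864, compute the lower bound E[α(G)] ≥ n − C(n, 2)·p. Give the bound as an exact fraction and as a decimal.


E[|E(G)|] = C(108, 2)·p = 5778 · (1/864) = 107/16.
E[α(G)] ≥ n − E[|E(G)|] = 108 − 107/16 = 1621/16.
Numerically: ≈ 101.312.
(This is only a lower bound; the true E[α(G)] may be larger.)

E[α(G)] ≥ 1621/16 ≈ 101.312.


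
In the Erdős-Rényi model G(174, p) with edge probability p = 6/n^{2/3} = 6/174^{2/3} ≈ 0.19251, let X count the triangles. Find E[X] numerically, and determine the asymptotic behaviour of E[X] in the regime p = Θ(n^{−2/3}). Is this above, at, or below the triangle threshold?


Number of potential triangles: C(174, 3) = 862924.
Each occurs with probability p³ ≈ (0.19251)³ ≈ 7.1343639e-03.
By linearity: E[X] = C(174, 3)·p³ ≈ 862924 · 7.1343639e-03 ≈ 6156.41379.
Since α = 2/3 < 1, p = c/n^{2/3} ≫ 1/n is above the triangle threshold p ~ 1/n. Asymptotically E[X] ~ (c³/6)·n^{3(1−α)} = (6³/6)·n^{1} → ∞; triangles are abundant w.h.p.

E[X] ≈ 6156.41379; in regime p = Θ(1/n^{2/3}) E[X] diverges (above the triangle threshold p ~ 1/n).


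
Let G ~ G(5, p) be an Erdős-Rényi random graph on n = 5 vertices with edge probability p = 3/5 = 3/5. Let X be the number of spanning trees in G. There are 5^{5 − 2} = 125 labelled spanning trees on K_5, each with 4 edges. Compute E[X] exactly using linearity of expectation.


K_5 has 5^{5 − 2} = 125 labelled spanning trees.
For each such spanning tree H, let X_H = 1 if all 4 edges of H are present in G. Then P[X_H = 1] = p^{4} = (3/5)^{4} = 81/625.
Summing the indicators: E[X] = Σ_H E[X_H] = 125 · p^{4} = 125 · 81/625 = 81/5.
Numerically: E[X] ≈ 16.2.

E[X] = 125 · (3/5)^{4} = 81/5 ≈ 16.2.


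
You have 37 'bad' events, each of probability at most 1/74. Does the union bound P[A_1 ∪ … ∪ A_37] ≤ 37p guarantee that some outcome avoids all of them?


Union bound: P[∪_{i=1}^{37} A_i] ≤ Σ_i P[A_i] ≤ 37·p = 37·(1/74) = 1/2.
Numerically: 1/2 ≈ 0.500.
Is 1/2 < 1? YES.
Since P[∪ A_i] ≤ 1/2 < 1, the complement has P[∩ A_i^c] ≥ 1 − 1/2 = 1/2 > 0, so some outcome avoids every A_i.

37·p = 1/2 ≈ 0.500; existence CERTIFIED by the union bound.


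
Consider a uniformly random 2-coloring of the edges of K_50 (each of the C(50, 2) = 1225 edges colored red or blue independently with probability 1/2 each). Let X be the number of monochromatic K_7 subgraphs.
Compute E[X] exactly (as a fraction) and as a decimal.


Let X = Σ_S X_S over the C(50, 7) = 99884400 subsets S of size 7, where X_S = 1 if the K_7 on S is monochromatic.
For a fixed S, the K_7 on S has C(7, 2) = 21 edges. P[all 21 edges red] = (1/2)^21, and likewise for blue, so P[monochromatic] = 2·(1/2)^21 = 2^{1 − 21} = 1/1048576.
By linearity of expectation: E[X] = C(50, 7) · 2^{1 − 21} = 99884400 · 1/1048576 = 6242775/65536.
Numerically: E[X] ≈ 95.25719.

E[X] = C(50,7)·2^(1−C(7,2)) = 6242775/65536 ≈ 95.25719.


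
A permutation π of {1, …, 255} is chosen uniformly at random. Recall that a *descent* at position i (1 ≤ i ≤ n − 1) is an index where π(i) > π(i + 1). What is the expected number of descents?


Write X = Σ X_I over i = 1, …, 254, with X_I the indicator of one descent.
There are 254 indicators.
For each fixed i, the pair (π(i), π(i+1)) is a uniformly random ordered pair of distinct values from {1, …, 255}; by symmetry P[π(i) > π(i+1)] = 1/2.
By linearity: E[X] = 254 · (1/2) = (255 − 1) · (1/2) = 127 ≈ 127.000.

E[X] = 127 = 127.000.


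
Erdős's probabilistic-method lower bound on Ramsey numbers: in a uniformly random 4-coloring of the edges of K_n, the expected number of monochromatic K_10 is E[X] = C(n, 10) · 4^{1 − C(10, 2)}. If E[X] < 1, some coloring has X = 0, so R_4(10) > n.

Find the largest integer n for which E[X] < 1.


We need C(n, 10) · 4^{1 − 45} < 1, i.e. C(n, 10) < 4^{45 − 1} = 309485009821345068724781056.
Check values of n near the boundary:
  n = 2022: C(2022, 10) = 307870445231474093395937796; 307870445231474093395937796 < 309485009821345068724781056? YES
  n = 2023: C(2023, 10) = 309399856285778485315440716; 309399856285778485315440716 < 309485009821345068724781056? YES
  n = 2024: C(2024, 10) = 310936101848269937576192656; 310936101848269937576192656 < 309485009821345068724781056? NO
  n = 2025: C(2025, 10) = 312479209053472269772600560; 312479209053472269772600560 < 309485009821345068724781056? NO
The largest n with C(n, 10) < 309485009821345068724781056 is n = 2023 (where E[X] = 77349964071444621328860179/77371252455336267181195264 ≈ 0.99972). Hence R_4(10) > 2023, i.e. R_4(10) ≥ 2024.

Largest n = 2023; hence R_4(10) > 2023.


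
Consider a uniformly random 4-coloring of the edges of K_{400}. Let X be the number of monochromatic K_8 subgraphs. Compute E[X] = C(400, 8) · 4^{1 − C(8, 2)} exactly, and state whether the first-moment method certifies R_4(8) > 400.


E[X] = C(400, 8) · 4^{1 − 28} = 15148408086508950 · 4^{−27} = 15148408086508950/18014398509481984.
As a reduced fraction: E[X] = 7574204043254475/9007199254740992 ≈ 0.840906.
Is E[X] < 1? YES.
Since E[X] < 1, there exists a 4-coloring of K_{400} with no monochromatic K_8; hence R_4(8) > 400.

E[X] = 7574204043254475/9007199254740992 ≈ 0.840906; E[X] < 1, so R_4(8) > 400.


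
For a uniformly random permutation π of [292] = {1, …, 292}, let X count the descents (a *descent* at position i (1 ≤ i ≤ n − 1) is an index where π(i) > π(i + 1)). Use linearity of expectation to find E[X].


Write X = Σ X_I over i = 1, …, 291, with X_I the indicator of one descent.
There are 291 indicators.
For each fixed i, the pair (π(i), π(i+1)) is a uniformly random ordered pair of distinct values from {1, …, 292}; by symmetry P[π(i) > π(i+1)] = 1/2.
By linearity: E[X] = 291 · (1/2) = (292 − 1) · (1/2) = 291/2 ≈ 145.500.

E[X] = 291/2 = 145.500.


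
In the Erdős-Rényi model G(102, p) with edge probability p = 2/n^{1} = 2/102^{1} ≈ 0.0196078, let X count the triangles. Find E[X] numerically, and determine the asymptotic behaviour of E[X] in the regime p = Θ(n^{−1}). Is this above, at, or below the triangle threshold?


Number of potential triangles: C(102, 3) = 171700.
Each occurs with probability p³ ≈ (0.0196078)³ ≈ 7.53857868e-06.
By linearity: E[X] = C(102, 3)·p³ ≈ 171700 · 7.53857868e-06 ≈ 1.294374.
Here α = 1, so p = 2/n is exactly at the triangle threshold p ~ 1/n. Asymptotically E[X] → c³/6 = 2³/6 = 4/3 ≈ 1.333333, a bounded constant. In this regime the triangle count is asymptotically Poisson(c³/6).

E[X] ≈ 1.294374; in regime p = Θ(1/n^{1}) E[X] stays bounded (at the triangle threshold p ~ 1/n).


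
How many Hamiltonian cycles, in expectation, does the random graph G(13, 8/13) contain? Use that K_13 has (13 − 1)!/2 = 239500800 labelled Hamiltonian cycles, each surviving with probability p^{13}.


K_13 has (13 − 1)!/2 = 239500800 labelled Hamiltonian cycles.
For each such Hamiltonian cycle H, let X_H = 1 if all 13 edges of H are present in G. Then P[X_H = 1] = p^{13} = (8/13)^{13} = 549755813888/302875106592253.
By linearity of expectation: E[X] = Σ_H E[X_H] = 239500800 · p^{13} = 239500800 · 549755813888/302875106592253 = 131666957230827110400/302875106592253.
Numerically: E[X] ≈ 434724.

E[X] = 239500800 · (8/13)^{13} = 131666957230827110400/302875106592253 ≈ 434724.


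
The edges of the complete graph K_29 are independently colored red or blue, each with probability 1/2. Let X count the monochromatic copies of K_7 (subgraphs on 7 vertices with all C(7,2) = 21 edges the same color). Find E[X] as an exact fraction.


Let X = Σ_S X_S over the C(29, 7) = 1560780 subsets S of size 7, where X_S = 1 if the K_7 on S is monochromatic.
For a fixed S, the K_7 on S has C(7, 2) = 21 edges. P[all 21 edges red] = (1/2)^21, and likewise for blue, so P[monochromatic] = 2·(1/2)^21 = 2^{1 − 21} = 1/1048576.
By linearity of expectation: E[X] = C(29, 7) · 2^{1 − 21} = 1560780 · 1/1048576 = 390195/262144.
Numerically: E[X] ≈ 1.488.

E[X] = C(29,7)·2^(1−C(7,2)) = 390195/262144 ≈ 1.488.


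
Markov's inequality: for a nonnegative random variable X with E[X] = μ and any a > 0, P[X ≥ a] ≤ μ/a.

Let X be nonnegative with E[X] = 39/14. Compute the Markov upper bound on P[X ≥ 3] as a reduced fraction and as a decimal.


μ = E[X] = 39/14, a = 3.
Markov: P[X ≥ 3] ≤ μ/a = (39/14)/3 = 13/14.
Numerically: ≈ 0.9286.
(Since a = 3 > μ = 2.7857, the bound 13/14 is < 1 and informative.)

P[X ≥ 3] ≤ 13/14 ≈ 0.9286.


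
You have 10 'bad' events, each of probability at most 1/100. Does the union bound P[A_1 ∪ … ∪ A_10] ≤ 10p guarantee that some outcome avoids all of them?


Union bound: P[∪_{i=1}^{10} A_i] ≤ Σ_i P[A_i] ≤ 10·p = 10·(1/100) = 1/10.
Numerically: 1/10 ≈ 0.10000.
Is 1/10 < 1? YES.
Since P[∪ A_i] ≤ 1/10 < 1, the complement has P[∩ A_i^c] ≥ 1 − 1/10 = 9/10 > 0, so some outcome avoids every A_i.

10·p = 1/10 ≈ 0.10000; existence CERTIFIED by the union bound.


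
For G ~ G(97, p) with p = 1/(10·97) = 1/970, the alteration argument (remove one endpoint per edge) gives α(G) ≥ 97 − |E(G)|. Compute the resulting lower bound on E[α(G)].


E[|E(G)|] = C(97, 2)·p = 4656 · (1/970) = 24/5.
E[α(G)] ≥ n − E[|E(G)|] = 97 − 24/5 = 461/5.
Numerically: ≈ 92.200000.
(This is only a lower bound; the true E[α(G)] may be larger.)

E[α(G)] ≥ 461/5 ≈ 92.200000.


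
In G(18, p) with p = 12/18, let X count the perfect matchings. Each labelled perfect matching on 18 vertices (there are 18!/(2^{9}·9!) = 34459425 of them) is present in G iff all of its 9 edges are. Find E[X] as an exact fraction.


K_18 has 18!/(2^{9}·9!) = 34459425 labelled perfect matchings.
For each such perfect matching H, let X_H = 1 if all 9 edges of H are present in G. Then P[X_H = 1] = p^{9} = (2/3)^{9} = 512/19683.
Summing the indicators: E[X] = Σ_H E[X_H] = 34459425 · p^{9} = 34459425 · 512/19683 = 217817600/243.
Numerically: E[X] ≈ 896369.

E[X] = 34459425 · (2/3)^{9} = 217817600/243 ≈ 896369.


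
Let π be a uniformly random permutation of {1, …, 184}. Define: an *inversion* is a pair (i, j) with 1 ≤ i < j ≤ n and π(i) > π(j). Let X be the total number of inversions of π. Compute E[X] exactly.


Write X = Σ X_I over the C(184, 2) = 16836 pairs i < j, with X_I the indicator of one inversion.
There are 16836 indicators.
For each fixed pair i < j, the values π(i) and π(j) are two distinct elements of {1, …, 184} in uniformly random order; by symmetry P[π(i) > π(j)] = 1/2.
By linearity: E[X] = 16836 · (1/2) = C(184, 2) · (1/2) = 16836/2 = 8418 ≈ 8418.000000.

E[X] = 8418 = 8418.000000.


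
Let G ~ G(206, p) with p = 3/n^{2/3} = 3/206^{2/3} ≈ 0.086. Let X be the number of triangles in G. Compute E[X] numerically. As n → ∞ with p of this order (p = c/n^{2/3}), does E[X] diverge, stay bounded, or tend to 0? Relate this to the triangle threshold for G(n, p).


Number of potential triangles: C(206, 3) = 1435820.
Each occurs with probability p³ ≈ (0.086)³ ≈ 6.36252e-04.
By linearity: E[X] = C(206, 3)·p³ ≈ 1435820 · 6.36252e-04 ≈ 913.544.
Since α = 2/3 < 1, p = c/n^{2/3} ≫ 1/n is above the triangle threshold p ~ 1/n. Asymptotically E[X] ~ (c³/6)·n^{3(1−α)} = (3³/6)·n^{1} → ∞; triangles are abundant w.h.p.

E[X] ≈ 913.544; in regime p = Θ(1/n^{2/3}) E[X] diverges (above the triangle threshold p ~ 1/n).


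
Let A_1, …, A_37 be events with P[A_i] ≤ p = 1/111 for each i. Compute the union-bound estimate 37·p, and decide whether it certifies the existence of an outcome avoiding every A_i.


Union bound: P[∪_{i=1}^{37} A_i] ≤ Σ_i P[A_i] ≤ 37·p = 37·(1/111) = 1/3.
Numerically: 1/3 ≈ 0.3333.
Is 1/3 < 1? YES.
Since P[∪ A_i] ≤ 1/3 < 1, the complement has P[∩ A_i^c] ≥ 1 − 1/3 = 2/3 > 0, so some outcome avoids every A_i.

37·p = 1/3 ≈ 0.3333; existence CERTIFIED by the union bound.


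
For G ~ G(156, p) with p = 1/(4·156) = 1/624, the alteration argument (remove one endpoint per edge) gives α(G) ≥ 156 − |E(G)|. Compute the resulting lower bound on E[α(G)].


E[|E(G)|] = C(156, 2)·p = 12090 · (1/624) = 155/8.
E[α(G)] ≥ n − E[|E(G)|] = 156 − 155/8 = 1093/8.
Numerically: ≈ 136.625.
(This is only a lower bound; the true E[α(G)] may be larger.)

E[α(G)] ≥ 1093/8 ≈ 136.625.


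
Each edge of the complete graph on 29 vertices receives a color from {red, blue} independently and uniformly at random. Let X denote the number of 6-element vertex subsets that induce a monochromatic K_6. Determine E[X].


Let X = Σ_S X_S over the C(29, 6) = 475020 subsets S of size 6, where X_S = 1 if the K_6 on S is monochromatic.
For a fixed S, the K_6 on S has C(6, 2) = 15 edges. P[all 15 edges red] = (1/2)^15, and likewise for blue, so P[monochromatic] = 2·(1/2)^15 = 2^{1 − 15} = 1/16384.
By linearity: E[X] = C(29, 6) · 2^{1 − 15} = 475020 · 1/16384 = 118755/4096.
Numerically: E[X] ≈ 28.99292.

E[X] = C(29,6)·2^(1−C(6,2)) = 118755/4096 ≈ 28.99292.


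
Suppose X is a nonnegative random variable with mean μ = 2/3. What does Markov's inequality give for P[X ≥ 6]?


μ = E[X] = 2/3, a = 6.
Markov: P[X ≥ 6] ≤ μ/a = (2/3)/6 = 1/9.
Numerically: ≈ 0.111111.
(Since a = 6 > μ = 0.666667, the bound 1/9 is < 1 and informative.)

P[X ≥ 6] ≤ 1/9 ≈ 0.111111.


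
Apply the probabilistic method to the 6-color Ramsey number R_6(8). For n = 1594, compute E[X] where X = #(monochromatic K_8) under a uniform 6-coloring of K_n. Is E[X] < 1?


E[X] = C(1594, 8) · 6^{1 − 28} = 1015652773590544255167 · 6^{−27} = 1015652773590544255167/1023490369077469249536.
As a reduced fraction: E[X] = 37616769392242379821/37907050706572935168 ≈ 0.992342.
Is E[X] < 1? YES.
Since E[X] < 1, there exists a 6-coloring of K_{1594} with no monochromatic K_8; hence R_6(8) > 1594.

E[X] = 37616769392242379821/37907050706572935168 ≈ 0.992342; E[X] < 1, so R_6(8) > 1594.


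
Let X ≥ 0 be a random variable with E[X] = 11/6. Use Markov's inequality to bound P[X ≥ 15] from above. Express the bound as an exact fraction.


μ = E[X] = 11/6, a = 15.
Markov: P[X ≥ 15] ≤ μ/a = (11/6)/15 = 11/90.
Numerically: ≈ 0.122222.
(Since a = 15 > μ = 1.833333, the bound 11/90 is < 1 and informative.)

P[X ≥ 15] ≤ 11/90 ≈ 0.122222.


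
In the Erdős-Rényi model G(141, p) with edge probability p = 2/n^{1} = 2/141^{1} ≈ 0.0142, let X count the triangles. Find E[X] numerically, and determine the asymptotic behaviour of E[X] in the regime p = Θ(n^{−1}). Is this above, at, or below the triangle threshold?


Number of potential triangles: C(141, 3) = 457310.
Each occurs with probability p³ ≈ (0.0142)³ ≈ 2.85386e-06.
By linearity: E[X] = C(141, 3)·p³ ≈ 457310 · 2.85386e-06 ≈ 1.305.
Here α = 1, so p = 2/n is exactly at the triangle threshold p ~ 1/n. Asymptotically E[X] → c³/6 = 2³/6 = 4/3 ≈ 1.333, a bounded constant. In this regime the triangle count is asymptotically Poisson(c³/6).

E[X] ≈ 1.305; in regime p = Θ(1/n^{1}) E[X] stays bounded (at the triangle threshold p ~ 1/n).


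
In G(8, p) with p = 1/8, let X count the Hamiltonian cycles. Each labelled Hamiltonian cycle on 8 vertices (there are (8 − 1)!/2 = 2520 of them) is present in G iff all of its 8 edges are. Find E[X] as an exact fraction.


K_8 has (8 − 1)!/2 = 2520 labelled Hamiltonian cycles.
For each such Hamiltonian cycle H, let X_H = 1 if all 8 edges of H are present in G. Then P[X_H = 1] = p^{8} = (1/8)^{8} = 1/16777216.
By linearity of expectation: E[X] = Σ_H E[X_H] = 2520 · p^{8} = 2520 · 1/16777216 = 315/2097152.
Numerically: E[X] ≈ 0.000150204.

E[X] = 2520 · (1/8)^{8} = 315/2097152 ≈ 0.000150204.


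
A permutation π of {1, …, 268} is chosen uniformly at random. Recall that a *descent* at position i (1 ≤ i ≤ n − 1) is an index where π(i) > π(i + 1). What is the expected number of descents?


Write X = Σ X_I over i = 1, …, 267, with X_I the indicator of one descent.
There are 267 indicators.
For each fixed i, the pair (π(i), π(i+1)) is a uniformly random ordered pair of distinct values from {1, …, 268}; by symmetry P[π(i) > π(i+1)] = 1/2.
By linearity: E[X] = 267 · (1/2) = (268 − 1) · (1/2) = 267/2 ≈ 133.50000.

E[X] = 267/2 = 133.50000.


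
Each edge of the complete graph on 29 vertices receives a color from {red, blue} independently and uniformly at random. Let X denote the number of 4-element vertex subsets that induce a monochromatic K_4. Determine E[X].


Let X = Σ_S X_S over the C(29, 4) = 23751 subsets S of size 4, where X_S = 1 if the K_4 on S is monochromatic.
For a fixed S, the K_4 on S has C(4, 2) = 6 edges. P[all 6 edges red] = (1/2)^6, and likewise for blue, so P[monochromatic] = 2·(1/2)^6 = 2^{1 − 6} = 1/32.
By linearity of expectation: E[X] = C(29, 4) · 2^{1 − 6} = 23751 · 1/32 = 23751/32.
Numerically: E[X] ≈ 742.219.

E[X] = C(29,4)·2^(1−C(4,2)) = 23751/32 ≈ 742.219.


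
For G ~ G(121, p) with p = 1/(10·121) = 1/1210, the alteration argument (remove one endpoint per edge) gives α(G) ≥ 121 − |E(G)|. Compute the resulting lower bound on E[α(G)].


E[|E(G)|] = C(121, 2)·p = 7260 · (1/1210) = 6.
E[α(G)] ≥ n − E[|E(G)|] = 121 − 6 = 115.
Numerically: ≈ 115.0000.
(This is only a lower bound; the true E[α(G)] may be larger.)

E[α(G)] ≥ 115 ≈ 115.0000.


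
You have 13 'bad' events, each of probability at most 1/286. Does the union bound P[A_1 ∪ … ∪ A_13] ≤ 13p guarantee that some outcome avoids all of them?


Union bound: P[∪_{i=1}^{13} A_i] ≤ Σ_i P[A_i] ≤ 13·p = 13·(1/286) = 1/22.
Numerically: 1/22 ≈ 0.0455.
Is 1/22 < 1? YES.
Since P[∪ A_i] ≤ 1/22 < 1, the complement has P[∩ A_i^c] ≥ 1 − 1/22 = 21/22 > 0, so some outcome avoids every A_i.

13·p = 1/22 ≈ 0.0455; existence CERTIFIED by the union bound.


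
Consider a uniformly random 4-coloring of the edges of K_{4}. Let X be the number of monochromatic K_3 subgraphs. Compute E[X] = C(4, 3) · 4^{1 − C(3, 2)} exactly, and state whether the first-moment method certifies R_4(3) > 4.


E[X] = C(4, 3) · 4^{1 − 3} = 4 · 4^{−2} = 4/16.
As a reduced fraction: E[X] = 1/4 ≈ 0.25000.
Is E[X] < 1? YES.
Since E[X] < 1, there exists a 4-coloring of K_{4} with no monochromatic K_3; hence R_4(3) > 4.

E[X] = 1/4 ≈ 0.25000; E[X] < 1, so R_4(3) > 4.


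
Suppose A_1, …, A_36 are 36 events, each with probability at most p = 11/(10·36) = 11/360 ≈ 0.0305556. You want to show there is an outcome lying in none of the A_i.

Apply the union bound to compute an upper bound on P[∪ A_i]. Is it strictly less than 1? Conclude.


Union bound: P[∪_{i=1}^{36} A_i] ≤ Σ_i P[A_i] ≤ 36·p = 36·(11/360) = 11/10.
Numerically: 11/10 ≈ 1.1000000.
Is 11/10 < 1? NO.
Since the bound 11/10 is ≥ 1, the union bound is uninformative here; it does NOT by itself certify existence.

36·p = 11/10 ≈ 1.1000000; existence NOT certified by the union bound.


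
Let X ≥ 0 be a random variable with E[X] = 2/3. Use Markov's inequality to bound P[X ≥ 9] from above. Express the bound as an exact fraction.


μ = E[X] = 2/3, a = 9.
Markov: P[X ≥ 9] ≤ μ/a = (2/3)/9 = 2/27.
Numerically: ≈ 0.074074.
(Since a = 9 > μ = 0.666667, the bound 2/27 is < 1 and informative.)

P[X ≥ 9] ≤ 2/27 ≈ 0.074074.


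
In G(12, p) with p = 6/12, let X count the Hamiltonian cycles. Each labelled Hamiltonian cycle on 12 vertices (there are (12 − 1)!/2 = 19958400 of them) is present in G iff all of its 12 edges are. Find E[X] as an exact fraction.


K_12 has (12 − 1)!/2 = 19958400 labelled Hamiltonian cycles.
For each such Hamiltonian cycle H, let X_H = 1 if all 12 edges of H are present in G. Then P[X_H = 1] = p^{12} = (1/2)^{12} = 1/4096.
By linearity: E[X] = Σ_H E[X_H] = 19958400 · p^{12} = 19958400 · 1/4096 = 155925/32.
Numerically: E[X] ≈ 4872.7.

E[X] = 19958400 · (1/2)^{12} = 155925/32 ≈ 4872.7.


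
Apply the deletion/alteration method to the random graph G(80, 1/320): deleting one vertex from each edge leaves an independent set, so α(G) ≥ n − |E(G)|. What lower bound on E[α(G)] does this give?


E[|E(G)|] = C(80, 2)·p = 3160 · (1/320) = 79/8.
E[α(G)] ≥ n − E[|E(G)|] = 80 − 79/8 = 561/8.
Numerically: ≈ 70.125.
(This is only a lower bound; the true E[α(G)] may be larger.)

E[α(G)] ≥ 561/8 ≈ 70.125.


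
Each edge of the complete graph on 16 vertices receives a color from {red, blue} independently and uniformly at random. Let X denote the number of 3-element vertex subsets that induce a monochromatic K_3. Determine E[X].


Let X = Σ_S X_S over the C(16, 3) = 560 subsets S of size 3, where X_S = 1 if the K_3 on S is monochromatic.
For a fixed S, the K_3 on S has C(3, 2) = 3 edges. P[all 3 edges red] = (1/2)^3, and likewise for blue, so P[monochromatic] = 2·(1/2)^3 = 2^{1 − 3} = 1/4.
Summing: E[X] = C(16, 3) · 2^{1 − 3} = 560 · 1/4 = 140.
Numerically: E[X] ≈ 140.000000.

E[X] = C(16,3)·2^(1−C(3,2)) = 140 ≈ 140.000000.


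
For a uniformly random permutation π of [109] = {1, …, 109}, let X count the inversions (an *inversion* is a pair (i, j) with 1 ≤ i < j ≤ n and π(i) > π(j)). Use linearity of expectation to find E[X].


Write X = Σ X_I over the C(109, 2) = 5886 pairs i < j, with X_I the indicator of one inversion.
There are 5886 indicators.
For each fixed pair i < j, the values π(i) and π(j) are two distinct elements of {1, …, 109} in uniformly random order; by symmetry P[π(i) > π(j)] = 1/2.
By linearity: E[X] = 5886 · (1/2) = C(109, 2) · (1/2) = 5886/2 = 2943 ≈ 2943.000000.

E[X] = 2943 = 2943.000000.


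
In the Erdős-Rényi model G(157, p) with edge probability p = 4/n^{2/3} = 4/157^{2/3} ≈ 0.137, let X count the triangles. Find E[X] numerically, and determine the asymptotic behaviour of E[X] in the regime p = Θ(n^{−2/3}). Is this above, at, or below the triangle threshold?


Number of potential triangles: C(157, 3) = 632710.
Each occurs with probability p³ ≈ (0.137)³ ≈ 2.59645e-03.
By linearity: E[X] = C(157, 3)·p³ ≈ 632710 · 2.59645e-03 ≈ 1642.803.
Since α = 2/3 < 1, p = c/n^{2/3} ≫ 1/n is above the triangle threshold p ~ 1/n. Asymptotically E[X] ~ (c³/6)·n^{3(1−α)} = (4³/6)·n^{1} → ∞; triangles are abundant w.h.p.

E[X] ≈ 1642.803; in regime p = Θ(1/n^{2/3}) E[X] diverges (above the triangle threshold p ~ 1/n).


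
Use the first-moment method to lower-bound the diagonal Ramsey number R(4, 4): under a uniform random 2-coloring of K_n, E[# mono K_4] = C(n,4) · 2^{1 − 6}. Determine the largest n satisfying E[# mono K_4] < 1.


We need C(n, 4) · 2^{1 − 6} < 1, i.e. C(n, 4) < 2^{6 − 1} = 32.
Check values of n near the boundary:
  n = 5: C(5, 4) = 5; 5 < 32? YES
  n = 6: C(6, 4) = 15; 15 < 32? YES
  n = 7: C(7, 4) = 35; 35 < 32? NO
  n = 8: C(8, 4) = 70; 70 < 32? NO
The largest n with C(n, 4) < 32 is n = 6 (where E[X] = 15/32 ≈ 0.46875). Hence R(4, 4) > 6, i.e. R(4, 4) ≥ 7.

Largest n = 6; hence R(4, 4) > 6.


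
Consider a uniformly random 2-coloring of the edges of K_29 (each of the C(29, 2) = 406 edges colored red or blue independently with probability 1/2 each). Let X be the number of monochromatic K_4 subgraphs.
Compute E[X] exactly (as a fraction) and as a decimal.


Let X = Σ_S X_S over the C(29, 4) = 23751 subsets S of size 4, where X_S = 1 if the K_4 on S is monochromatic.
For a fixed S, the K_4 on S has C(4, 2) = 6 edges. P[all 6 edges red] = (1/2)^6, and likewise for blue, so P[monochromatic] = 2·(1/2)^6 = 2^{1 − 6} = 1/32.
Summing: E[X] = C(29, 4) · 2^{1 − 6} = 23751 · 1/32 = 23751/32.
Numerically: E[X] ≈ 742.218750.

E[X] = C(29,4)·2^(1−C(4,2)) = 23751/32 ≈ 742.218750.


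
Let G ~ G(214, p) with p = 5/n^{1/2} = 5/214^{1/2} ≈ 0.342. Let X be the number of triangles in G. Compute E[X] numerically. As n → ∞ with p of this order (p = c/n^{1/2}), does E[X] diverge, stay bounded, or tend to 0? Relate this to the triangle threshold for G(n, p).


Number of potential triangles: C(214, 3) = 1610564.
Each occurs with probability p³ ≈ (0.342)³ ≈ 3.99291e-02.
By linearity: E[X] = C(214, 3)·p³ ≈ 1610564 · 3.99291e-02 ≈ 64308.346.
Since α = 1/2 < 1, p = c/n^{1/2} ≫ 1/n is above the triangle threshold p ~ 1/n. Asymptotically E[X] ~ (c³/6)·n^{3(1−α)} = (5³/6)·n^{1.5} → ∞; triangles are abundant w.h.p.

E[X] ≈ 64308.346; in regime p = Θ(1/n^{1/2}) E[X] diverges (above the triangle threshold p ~ 1/n).


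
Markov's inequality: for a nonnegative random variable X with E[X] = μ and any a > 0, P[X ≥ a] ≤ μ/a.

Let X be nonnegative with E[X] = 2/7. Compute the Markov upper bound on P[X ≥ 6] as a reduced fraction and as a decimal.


μ = E[X] = 2/7, a = 6.
Markov: P[X ≥ 6] ≤ μ/a = (2/7)/6 = 1/21.
Numerically: ≈ 0.0476.
(Since a = 6 > μ = 0.2857, the bound 1/21 is < 1 and informative.)

P[X ≥ 6] ≤ 1/21 ≈ 0.0476.


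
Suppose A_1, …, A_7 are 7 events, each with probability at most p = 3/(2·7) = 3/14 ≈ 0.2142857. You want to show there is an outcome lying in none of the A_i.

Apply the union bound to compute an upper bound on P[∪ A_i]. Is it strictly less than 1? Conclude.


Union bound: P[∪_{i=1}^{7} A_i] ≤ Σ_i P[A_i] ≤ 7·p = 7·(3/14) = 3/2.
Numerically: 3/2 ≈ 1.5000000.
Is 3/2 < 1? NO.
Since the bound 3/2 is ≥ 1, the union bound is uninformative here; it does NOT by itself certify existence.

7·p = 3/2 ≈ 1.5000000; existence NOT certified by the union bound.


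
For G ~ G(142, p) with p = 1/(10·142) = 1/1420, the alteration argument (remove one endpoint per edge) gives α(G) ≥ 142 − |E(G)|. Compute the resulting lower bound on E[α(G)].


E[|E(G)|] = C(142, 2)·p = 10011 · (1/1420) = 141/20.
E[α(G)] ≥ n − E[|E(G)|] = 142 − 141/20 = 2699/20.
Numerically: ≈ 134.950000.
(This is only a lower bound; the true E[α(G)] may be larger.)

E[α(G)] ≥ 2699/20 ≈ 134.950000.


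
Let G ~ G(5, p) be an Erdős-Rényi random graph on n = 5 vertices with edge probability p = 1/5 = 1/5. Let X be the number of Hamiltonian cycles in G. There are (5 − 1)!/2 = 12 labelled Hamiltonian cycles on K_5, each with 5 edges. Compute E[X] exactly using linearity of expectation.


K_5 has (5 − 1)!/2 = 12 labelled Hamiltonian cycles.
For each such Hamiltonian cycle H, let X_H = 1 if all 5 edges of H are present in G. Then P[X_H = 1] = p^{5} = (1/5)^{5} = 1/3125.
By linearity of expectation: E[X] = Σ_H E[X_H] = 12 · p^{5} = 12 · 1/3125 = 12/3125.
Numerically: E[X] ≈ 0.00384.

E[X] = 12 · (1/5)^{5} = 12/3125 ≈ 0.00384.


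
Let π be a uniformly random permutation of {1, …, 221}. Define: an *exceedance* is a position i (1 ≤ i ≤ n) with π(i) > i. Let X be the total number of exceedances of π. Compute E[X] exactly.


Write X = Σ_{i=1}^{221} X_i, where X_i = 1_{π(i) > i}.
For each fixed i, π(i) is uniform over {1, …, 221} (marginal of a uniform permutation), so P[π(i) > i] = (n − i)/n. Summing: Σ_{i=1}^{221} (n − i)/n = (0 + 1 + … + 220)/221 = 221(221 − 1)/(2·221) = (221 − 1)/2.
Hence E[X] = Σ_{i=1}^{221} (221 − i)/221 = 110 ≈ 110.00000.

E[X] = 110 = 110.00000.


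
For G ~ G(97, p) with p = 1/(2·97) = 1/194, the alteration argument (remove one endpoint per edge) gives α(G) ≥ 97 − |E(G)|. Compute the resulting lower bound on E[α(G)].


E[|E(G)|] = C(97, 2)·p = 4656 · (1/194) = 24.
E[α(G)] ≥ n − E[|E(G)|] = 97 − 24 = 73.
Numerically: ≈ 73.000000.
(This is only a lower bound; the true E[α(G)] may be larger.)

E[α(G)] ≥ 73 ≈ 73.000000.


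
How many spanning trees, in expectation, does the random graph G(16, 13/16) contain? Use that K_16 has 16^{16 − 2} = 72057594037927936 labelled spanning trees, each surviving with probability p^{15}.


K_16 has 16^{16 − 2} = 72057594037927936 labelled spanning trees.
For each such spanning tree H, let X_H = 1 if all 15 edges of H are present in G. Then P[X_H = 1] = p^{15} = (13/16)^{15} = 51185893014090757/1152921504606846976.
By linearity: E[X] = Σ_H E[X_H] = 72057594037927936 · p^{15} = 72057594037927936 · 51185893014090757/1152921504606846976 = 51185893014090757/16.
Numerically: E[X] ≈ 3.2e+15.

E[X] = 72057594037927936 · (13/16)^{15} = 51185893014090757/16 ≈ 3.2e+15.


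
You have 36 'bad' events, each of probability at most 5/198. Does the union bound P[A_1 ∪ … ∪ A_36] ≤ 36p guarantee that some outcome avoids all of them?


Union bound: P[∪_{i=1}^{36} A_i] ≤ Σ_i P[A_i] ≤ 36·p = 36·(5/198) = 10/11.
Numerically: 10/11 ≈ 0.909.
Is 10/11 < 1? YES.
Since P[∪ A_i] ≤ 10/11 < 1, the complement has P[∩ A_i^c] ≥ 1 − 10/11 = 1/11 > 0, so some outcome avoids every A_i.

36·p = 10/11 ≈ 0.909; existence CERTIFIED by the union bound.


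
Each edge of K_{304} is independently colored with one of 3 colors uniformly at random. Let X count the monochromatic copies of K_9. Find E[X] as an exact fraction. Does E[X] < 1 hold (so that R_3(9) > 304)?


E[X] = C(304, 9) · 3^{1 − 36} = 54222992899492560 · 3^{−35} = 54222992899492560/50031545098999707.
As a reduced fraction: E[X] = 18074330966497520/16677181699666569 ≈ 1.0838.
Is E[X] < 1? NO.
Since E[X] ≥ 1, the first-moment bound is inconclusive at n = 304; it does NOT by itself certify R_3(9) > 304.

E[X] = 18074330966497520/16677181699666569 ≈ 1.0838; E[X] ≥ 1; first-moment method inconclusive here.


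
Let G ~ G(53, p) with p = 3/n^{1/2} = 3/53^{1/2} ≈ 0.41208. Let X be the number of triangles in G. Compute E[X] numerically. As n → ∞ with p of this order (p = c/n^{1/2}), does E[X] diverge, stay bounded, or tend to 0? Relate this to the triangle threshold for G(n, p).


Number of potential triangles: C(53, 3) = 23426.
Each occurs with probability p³ ≈ (0.41208)³ ≈ 6.9976136e-02.
By linearity: E[X] = C(53, 3)·p³ ≈ 23426 · 6.9976136e-02 ≈ 1639.26097.
Since α = 1/2 < 1, p = c/n^{1/2} ≫ 1/n is above the triangle threshold p ~ 1/n. Asymptotically E[X] ~ (c³/6)·n^{3(1−α)} = (3³/6)·n^{1.5} → ∞; triangles are abundant w.h.p.

E[X] ≈ 1639.26097; in regime p = Θ(1/n^{1/2}) E[X] diverges (above the triangle threshold p ~ 1/n).


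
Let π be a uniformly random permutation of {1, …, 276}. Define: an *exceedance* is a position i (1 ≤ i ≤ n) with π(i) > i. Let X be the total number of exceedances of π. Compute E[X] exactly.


Write X = Σ_{i=1}^{276} X_i, where X_i = 1_{π(i) > i}.
For each fixed i, π(i) is uniform over {1, …, 276} (marginal of a uniform permutation), so P[π(i) > i] = (n − i)/n. Summing: Σ_{i=1}^{276} (n − i)/n = (0 + 1 + … + 275)/276 = 276(276 − 1)/(2·276) = (276 − 1)/2.
Hence E[X] = Σ_{i=1}^{276} (276 − i)/276 = 275/2 ≈ 137.500000.

E[X] = 275/2 = 137.500000.


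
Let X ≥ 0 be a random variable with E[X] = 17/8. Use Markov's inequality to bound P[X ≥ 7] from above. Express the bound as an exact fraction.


μ = E[X] = 17/8, a = 7.
Markov: P[X ≥ 7] ≤ μ/a = (17/8)/7 = 17/56.
Numerically: ≈ 0.3036.
(Since a = 7 > μ = 2.1250, the bound 17/56 is < 1 and informative.)

P[X ≥ 7] ≤ 17/56 ≈ 0.3036.


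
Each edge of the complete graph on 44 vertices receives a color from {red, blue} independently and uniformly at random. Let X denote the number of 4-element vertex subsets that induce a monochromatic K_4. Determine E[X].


Let X = Σ_S X_S over the C(44, 4) = 135751 subsets S of size 4, where X_S = 1 if the K_4 on S is monochromatic.
For a fixed S, the K_4 on S has C(4, 2) = 6 edges. P[all 6 edges red] = (1/2)^6, and likewise for blue, so P[monochromatic] = 2·(1/2)^6 = 2^{1 − 6} = 1/32.
Summing: E[X] = C(44, 4) · 2^{1 − 6} = 135751 · 1/32 = 135751/32.
Numerically: E[X] ≈ 4242.219.

E[X] = C(44,4)·2^(1−C(4,2)) = 135751/32 ≈ 4242.219.


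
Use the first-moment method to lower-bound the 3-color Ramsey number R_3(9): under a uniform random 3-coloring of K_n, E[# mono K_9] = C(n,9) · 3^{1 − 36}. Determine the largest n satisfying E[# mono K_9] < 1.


We need C(n, 9) · 3^{1 − 36} < 1, i.e. C(n, 9) < 3^{36 − 1} = 50031545098999707.
Check values of n near the boundary:
  n = 295: C(295, 9) = 41221140106119260; 41221140106119260 < 50031545098999707? YES
  n = 296: C(296, 9) = 42513789098994080; 42513789098994080 < 50031545098999707? YES
  n = 297: C(297, 9) = 43842345008337645; 43842345008337645 < 50031545098999707? YES
  n = 298: C(298, 9) = 45207677551849890; 45207677551849890 < 50031545098999707? YES
  n = 299: C(299, 9) = 46610674441390059; 46610674441390059 < 50031545098999707? YES
  n = 300: C(300, 9) = 48052241692154700; 48052241692154700 < 50031545098999707? YES
  n = 301: C(301, 9) = 49533303936090975; 49533303936090975 < 50031545098999707? YES
  n = 302: C(302, 9) = 51054804739588650; 51054804739588650 < 50031545098999707? NO
  n = 303: C(303, 9) = 52617706925494425; 52617706925494425 < 50031545098999707? NO
The largest n with C(n, 9) < 50031545098999707 is n = 301 (where E[X] = 16511101312030325/16677181699666569 ≈ 0.990041). Hence R_3(9) > 301, i.e. R_3(9) ≥ 302.

Largest n = 301; hence R_3(9) > 301.


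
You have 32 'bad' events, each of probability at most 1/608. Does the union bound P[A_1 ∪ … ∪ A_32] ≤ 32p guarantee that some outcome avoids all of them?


Union bound: P[∪_{i=1}^{32} A_i] ≤ Σ_i P[A_i] ≤ 32·p = 32·(1/608) = 1/19.
Numerically: 1/19 ≈ 0.05263.
Is 1/19 < 1? YES.
Since P[∪ A_i] ≤ 1/19 < 1, the complement has P[∩ A_i^c] ≥ 1 − 1/19 = 18/19 > 0, so some outcome avoids every A_i.

32·p = 1/19 ≈ 0.05263; existence CERTIFIED by the union bound.


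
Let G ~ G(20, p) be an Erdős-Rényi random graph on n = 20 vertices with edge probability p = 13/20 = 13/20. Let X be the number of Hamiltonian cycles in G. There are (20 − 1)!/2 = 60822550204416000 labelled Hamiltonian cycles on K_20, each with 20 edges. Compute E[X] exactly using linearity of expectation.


K_20 has (20 − 1)!/2 = 60822550204416000 labelled Hamiltonian cycles.
For each such Hamiltonian cycle H, let X_H = 1 if all 20 edges of H are present in G. Then P[X_H = 1] = p^{20} = (13/20)^{20} = 19004963774880799438801/104857600000000000000000000.
By linearity of expectation: E[X] = Σ_H E[X_H] = 60822550204416000 · p^{20} = 60822550204416000 · 19004963774880799438801/104857600000000000000000000 = 282209561360057334695429506990221/25600000000000000000.
Numerically: E[X] ≈ 1.10238e+13.

E[X] = 60822550204416000 · (13/20)^{20} = 282209561360057334695429506990221/25600000000000000000 ≈ 1.10238e+13.


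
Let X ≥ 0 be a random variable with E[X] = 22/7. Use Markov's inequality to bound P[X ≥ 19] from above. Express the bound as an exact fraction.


μ = E[X] = 22/7, a = 19.
Markov: P[X ≥ 19] ≤ μ/a = (22/7)/19 = 22/133.
Numerically: ≈ 0.1654.
(Since a = 19 > μ = 3.1429, the bound 22/133 is < 1 and informative.)

P[X ≥ 19] ≤ 22/133 ≈ 0.1654.


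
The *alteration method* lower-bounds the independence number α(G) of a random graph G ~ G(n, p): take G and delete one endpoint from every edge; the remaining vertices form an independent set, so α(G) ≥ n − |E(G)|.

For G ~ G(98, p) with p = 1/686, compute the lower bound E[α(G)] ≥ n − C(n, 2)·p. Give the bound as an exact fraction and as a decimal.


E[|E(G)|] = C(98, 2)·p = 4753 · (1/686) = 97/14.
E[α(G)] ≥ n − E[|E(G)|] = 98 − 97/14 = 1275/14.
Numerically: ≈ 91.0714.
(This is only a lower bound; the true E[α(G)] may be larger.)

E[α(G)] ≥ 1275/14 ≈ 91.0714.


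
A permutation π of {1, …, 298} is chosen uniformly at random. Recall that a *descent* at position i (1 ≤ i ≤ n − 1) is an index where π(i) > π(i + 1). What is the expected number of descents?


Write X = Σ X_I over i = 1, …, 297, with X_I the indicator of one descent.
There are 297 indicators.
For each fixed i, the pair (π(i), π(i+1)) is a uniformly random ordered pair of distinct values from {1, …, 298}; by symmetry P[π(i) > π(i+1)] = 1/2.
By linearity: E[X] = 297 · (1/2) = (298 − 1) · (1/2) = 297/2 ≈ 148.500.

E[X] = 297/2 = 148.500.


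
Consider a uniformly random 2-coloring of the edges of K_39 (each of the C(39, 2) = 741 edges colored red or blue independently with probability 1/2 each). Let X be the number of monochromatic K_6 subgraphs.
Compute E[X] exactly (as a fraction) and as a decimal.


Let X = Σ_S X_S over the C(39, 6) = 3262623 subsets S of size 6, where X_S = 1 if the K_6 on S is monochromatic.
For a fixed S, the K_6 on S has C(6, 2) = 15 edges. P[all 15 edges red] = (1/2)^15, and likewise for blue, so P[monochromatic] = 2·(1/2)^15 = 2^{1 − 15} = 1/16384.
By linearity: E[X] = C(39, 6) · 2^{1 − 15} = 3262623 · 1/16384 = 3262623/16384.
Numerically: E[X] ≈ 199.1347.

E[X] = C(39,6)·2^(1−C(6,2)) = 3262623/16384 ≈ 199.1347.
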